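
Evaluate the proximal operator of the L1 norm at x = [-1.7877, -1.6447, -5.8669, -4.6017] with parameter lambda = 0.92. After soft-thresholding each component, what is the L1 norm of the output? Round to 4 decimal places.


Soft-thresholding with lambda = 0.92:
prox(-1.7877) = sign(-1.7877)*max(|-1.7877| - 0.92, 0) = -0.8677
prox(-1.6447) = sign(-1.6447)*max(|-1.6447| - 0.92, 0) = -0.7247
prox(-5.8669) = sign(-5.8669)*max(|-5.8669| - 0.92, 0) = -4.9469
prox(-4.6017) = sign(-4.6017)*max(|-4.6017| - 0.92, 0) = -3.6817
prox(x) = [-0.8677, -0.7247, -4.9469, -3.6817]
||prox(x)||_1 = 0.8677 + 0.7247 + 4.9469 + 3.6817 = 10.221


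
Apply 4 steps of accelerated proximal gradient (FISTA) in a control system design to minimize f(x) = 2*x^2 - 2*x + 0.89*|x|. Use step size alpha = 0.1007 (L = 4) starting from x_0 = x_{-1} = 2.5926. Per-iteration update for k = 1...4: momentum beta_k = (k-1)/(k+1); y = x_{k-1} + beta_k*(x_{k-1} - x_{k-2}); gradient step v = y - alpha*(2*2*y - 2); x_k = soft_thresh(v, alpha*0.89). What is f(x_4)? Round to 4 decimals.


FISTA on f(x) = 2*x^2 - 2*x + 0.89*|x|
L = 4, alpha = 0.1007
Iteration 1: beta = 0.0, y = 2.5926 + 0.0*(2.5926 - 2.5926) = 2.5926
  grad(y) = 8.3704, v = y - alpha*grad = 1.7497
  prox(v) = soft_thresh(1.7497, 0.0896) = 1.6601
Iteration 2: beta = 0.3333, y = 1.6601 + 0.3333*(1.6601 - 2.5926) = 1.3492
  grad(y) = 3.3969, v = y - alpha*grad = 1.0072
  prox(v) = soft_thresh(1.0072, 0.0896) = 0.9175
Iteration 3: beta = 0.5, y = 0.9175 + 0.5*(0.9175 - 1.6601) = 0.5463
  grad(y) = 0.1851, v = y - alpha*grad = 0.5276
  prox(v) = soft_thresh(0.5276, 0.0896) = 0.438
Iteration 4: beta = 0.6, y = 0.438 + 0.6*(0.438 - 0.9175) = 0.1503
  grad(y) = -1.3988, v = y - alpha*grad = 0.2912
  prox(v) = soft_thresh(0.2912, 0.0896) = 0.2015
f(x_4) = 2*0.2015^2 - 2*0.2015 + 0.89*|0.2015| = -0.1425


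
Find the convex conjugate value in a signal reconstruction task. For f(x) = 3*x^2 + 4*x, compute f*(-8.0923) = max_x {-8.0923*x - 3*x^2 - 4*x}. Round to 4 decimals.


f*(y) = sup_x {y*x - a*x^2 - b*x} = sup_x {(y-b)*x - a*x^2}
FOC: (y - b) - 2a*x = 0 => x* = (y - b)/(2a)
x* = (-8.0923 - 4)/(2*3) = -2.0154
f*(-8.0923) = (y-b)^2/(4a) = (-8.0923 - 4)^2/(4*3)
= 146.2237/12 = 12.1853


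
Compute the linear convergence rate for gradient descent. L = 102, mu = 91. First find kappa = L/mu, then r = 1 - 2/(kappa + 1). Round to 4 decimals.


Step 1: Compute the condition number.
kappa = L/mu = 102/91 = 1.1209
Step 2: Compute the convergence rate.
r = 1 - 2/(kappa + 1) = 1 - 2*mu/(L + mu) = (L - mu)/(L + mu) = 11/193 = 0.057


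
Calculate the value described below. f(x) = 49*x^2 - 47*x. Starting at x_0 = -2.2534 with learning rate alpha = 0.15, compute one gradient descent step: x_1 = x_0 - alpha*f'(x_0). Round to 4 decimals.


We compute the gradient at x_0 and apply the update.
f'(x) = 98*x - 47
f'(-2.2534) = 98*-2.2534 - 47 = -267.8332
x_1 = -2.2534 - 0.15*-267.8332 = 37.9216


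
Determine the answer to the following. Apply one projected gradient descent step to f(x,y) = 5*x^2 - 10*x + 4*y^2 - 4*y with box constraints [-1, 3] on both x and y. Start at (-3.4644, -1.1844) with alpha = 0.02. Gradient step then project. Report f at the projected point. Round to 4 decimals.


Step 1: Compute gradient at (-3.4644, -1.1844).
grad_x = 2*5*-3.4644 - 10 = -44.644
grad_y = 2*4*-1.1844 - 4 = -13.4752
Step 2: Gradient step.
x_raw = -3.4644 - 0.02*-44.644 = -2.5715
y_raw = -1.1844 - 0.02*-13.4752 = -0.9149
Step 3: Project onto [-1, 3].
x_proj = clip(-2.5715) = -1.0
y_proj = clip(-0.9149) = -0.9149
Step 4: Evaluate f.
f(-1.0, -0.9149) = 22.0077


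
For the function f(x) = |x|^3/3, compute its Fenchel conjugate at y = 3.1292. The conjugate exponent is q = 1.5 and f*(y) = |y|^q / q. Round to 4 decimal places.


The conjugate exponent q satisfies 1/p + 1/q = 1.
p = 3, so q = 3/(3 - 1) = 1.5
|y|^q = 3.1292^1.5 = 5.5354
f*(3.1292) = 5.5354 / 1.5 = 3.6903


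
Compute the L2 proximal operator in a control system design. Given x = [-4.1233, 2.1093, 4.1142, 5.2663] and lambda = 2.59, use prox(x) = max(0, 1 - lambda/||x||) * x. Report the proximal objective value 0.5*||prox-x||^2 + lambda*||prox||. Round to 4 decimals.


Step 1: Compute ||x||.
||x|| = 8.1309
Step 2: Compute scaling factor.
scale = max(0, 1 - 2.59/8.1309) = 0.6815
Step 3: prox(x) = [-2.8099, 1.4374, 2.8037, 3.5888]
||prox(x)|| = 5.5409
Step 4: Proximal objective.
0.5*||prox-x||^2 = 3.3541
lambda*||prox|| = 14.3509
Total = 17.7049


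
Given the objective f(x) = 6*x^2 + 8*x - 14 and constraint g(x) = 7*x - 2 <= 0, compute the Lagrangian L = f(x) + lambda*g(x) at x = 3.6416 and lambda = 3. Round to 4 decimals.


Step 1: Evaluate f(x).
f(3.6416) = 6*3.6416^2 + 8*3.6416 - 14 = 94.7003
Step 2: Evaluate g(x).
g(3.6416) = 7*3.6416 - 2 = 23.4912
Step 3: Compute Lagrangian.
L = 94.7003 + 3*23.4912 = 165.1739


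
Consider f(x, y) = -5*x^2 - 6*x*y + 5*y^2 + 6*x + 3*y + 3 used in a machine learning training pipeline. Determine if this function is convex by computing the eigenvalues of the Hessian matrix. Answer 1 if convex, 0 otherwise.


The Hessian of f(x,y) = -5*x^2 - 6*x*y + 5*y^2 + 6*x + 3*y + 3 is:
H = [[-10, -6], [-6, 10]]
Trace = -10 + 10 = 0
Determinant = -10*10 - (-6)^2 = -136
Discriminant = (0)^2 - 4*-136 = 544.0
Eigenvalues: lambda_1 = -11.6619, lambda_2 = 11.6619
The function is not convex.

0


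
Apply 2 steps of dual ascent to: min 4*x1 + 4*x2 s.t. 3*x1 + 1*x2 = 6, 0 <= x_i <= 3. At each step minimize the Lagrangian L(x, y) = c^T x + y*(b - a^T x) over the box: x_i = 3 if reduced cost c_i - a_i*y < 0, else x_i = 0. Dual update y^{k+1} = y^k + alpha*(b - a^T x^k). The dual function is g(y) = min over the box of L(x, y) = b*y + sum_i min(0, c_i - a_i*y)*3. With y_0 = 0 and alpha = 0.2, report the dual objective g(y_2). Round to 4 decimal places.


Dual ascent for LP: min 4*x1 + 4*x2, 3*x1 + 1*x2 = 6, 0 <= x_i <= 3
Step 1: y^k = 0.0, reduced costs: (4.0, 4.0)
  x^k = (0.0, 0.0), subgradient = b - a^T x = 6.0
  y^{k+1} = 0.0 + 0.2*6.0 = 1.2
Step 2: y^k = 1.2, reduced costs: (0.4, 2.8)
  x^k = (0.0, 0.0), subgradient = b - a^T x = 6.0
  y^{k+1} = 1.2 + 0.2*6.0 = 2.4
Dual objective at y_2 = 2.4: reduced costs (-3.2, 1.6), box minimizer x = (3.0, 0.0)
g(y_2) = b*y + (c1 - a1*y)*x1 + (c2 - a2*y)*x2 = 6*2.4 + (-3.2)*3.0 + 1.6*0.0 = 14.4 - 9.6 + 0.0 = 4.8


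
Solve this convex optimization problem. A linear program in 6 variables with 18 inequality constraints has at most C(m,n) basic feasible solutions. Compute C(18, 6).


Each vertex corresponds to some choice of n active constraints out of m, so the number of vertices is at most C(m, n) = m! / (n!(m-n)!).
m = 18, n = 6
Numerator: 18 * 17 * 16 * 15 * 14 * 13
Denominator: 6! = 720
C(18, 6) = 18564


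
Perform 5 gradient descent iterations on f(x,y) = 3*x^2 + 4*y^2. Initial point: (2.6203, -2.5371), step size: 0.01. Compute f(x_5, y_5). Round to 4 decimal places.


Gradient descent on f(x,y) = 3*x^2 + 4*y^2.
Starting point: (2.6203, -2.5371), alpha = 0.01
Step 1: grad_x = 2*3*2.6203 = 15.7218, grad_y = 2*4*-2.5371 = -20.2968
  x_1 = 2.6203 - 0.01*15.7218 = 2.4631
  y_1 = -2.5371 - 0.01*-20.2968 = -2.3341
Step 2: grad_x = 2*3*2.4631 = 14.7785, grad_y = 2*4*-2.3341 = -18.6731
  x_2 = 2.4631 - 0.01*14.7785 = 2.3153
  y_2 = -2.3341 - 0.01*-18.6731 = -2.1474
Step 3: grad_x = 2*3*2.3153 = 13.8918, grad_y = 2*4*-2.1474 = -17.1792
  x_3 = 2.3153 - 0.01*13.8918 = 2.1764
  y_3 = -2.1474 - 0.01*-17.1792 = -1.9756
Step 4: grad_x = 2*3*2.1764 = 13.0583, grad_y = 2*4*-1.9756 = -15.8049
  x_4 = 2.1764 - 0.01*13.0583 = 2.0458
  y_4 = -1.9756 - 0.01*-15.8049 = -1.8176
Step 5: grad_x = 2*3*2.0458 = 12.2748, grad_y = 2*4*-1.8176 = -14.5405
  x_5 = 2.0458 - 0.01*12.2748 = 1.923
  y_5 = -1.8176 - 0.01*-14.5405 = -1.6722
f(1.923, -1.6722) = 3*1.923^2 + 4*(-1.6722)^2 = 22.2788


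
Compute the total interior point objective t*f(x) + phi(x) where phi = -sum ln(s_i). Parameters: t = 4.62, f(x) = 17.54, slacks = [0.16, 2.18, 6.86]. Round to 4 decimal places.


Step 1: Compute log-barrier.
ln values: [-1.8326, 0.7793, 1.9257]
phi = -(-1.8326 + 0.7793 + 1.9257) = -0.8725
Step 2: Compute augmented objective.
t*f(x) = 4.62*17.54 = 81.0348
Total = 81.0348 - 0.8725 = 80.1623


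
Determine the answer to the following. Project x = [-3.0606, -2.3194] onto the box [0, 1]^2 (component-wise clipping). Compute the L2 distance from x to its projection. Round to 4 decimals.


Project each component onto [0, 1].
clip(-3.0606) = 0.0, clip(-2.3194) = 0.0
Projection = [0.0, 0.0]
Squared diffs: [9.3673, 5.3796]
Distance = sqrt(14.7469) = 3.8402


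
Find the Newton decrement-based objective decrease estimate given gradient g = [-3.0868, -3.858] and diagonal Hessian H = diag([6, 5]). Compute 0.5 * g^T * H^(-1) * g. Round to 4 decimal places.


Step 1: H is diagonal, so H^(-1) * g = [-0.5145, -0.7716].
Step 2: g^T H^(-1) g = sum_i g_i^2 / H_ii
  = (-3.0868)^2/6 + (-3.858)^2/5
  = 1.5881 + 2.9768 = 4.5649
Step 3: Objective decrease = 0.5 * g^T H^(-1) g = 2.2824


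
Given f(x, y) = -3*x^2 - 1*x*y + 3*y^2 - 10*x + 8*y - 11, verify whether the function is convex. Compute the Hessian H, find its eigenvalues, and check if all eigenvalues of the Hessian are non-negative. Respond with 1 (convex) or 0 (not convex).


The Hessian of f(x,y) = -3*x^2 - 1*x*y + 3*y^2 - 10*x + 8*y - 11 is:
H = [[-6, -1], [-1, 6]]
Trace = -6 + 6 = 0
Determinant = -6*6 - (-1)^2 = -37
Discriminant = (0)^2 - 4*-37 = 148.0
Eigenvalues: lambda_1 = -6.0828, lambda_2 = 6.0828
The function is not convex.

0


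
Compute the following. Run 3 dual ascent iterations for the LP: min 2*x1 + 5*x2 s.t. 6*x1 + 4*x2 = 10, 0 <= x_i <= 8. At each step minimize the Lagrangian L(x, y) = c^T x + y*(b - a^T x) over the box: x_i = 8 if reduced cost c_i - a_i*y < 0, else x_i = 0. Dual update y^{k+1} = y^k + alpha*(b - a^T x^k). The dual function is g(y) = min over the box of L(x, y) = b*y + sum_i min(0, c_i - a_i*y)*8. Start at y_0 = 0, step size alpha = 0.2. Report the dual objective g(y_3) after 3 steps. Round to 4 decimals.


Dual ascent for LP: min 2*x1 + 5*x2, 6*x1 + 4*x2 = 10, 0 <= x_i <= 8
Step 1: y^k = 0.0, reduced costs: (2.0, 5.0)
  x^k = (0.0, 0.0), subgradient = b - a^T x = 10.0
  y^{k+1} = 0.0 + 0.2*10.0 = 2.0
Step 2: y^k = 2.0, reduced costs: (-10.0, -3.0)
  x^k = (8.0, 8.0), subgradient = b - a^T x = -70.0
  y^{k+1} = 2.0 + 0.2*-70.0 = -12.0
Step 3: y^k = -12.0, reduced costs: (74.0, 53.0)
  x^k = (0.0, 0.0), subgradient = b - a^T x = 10.0
  y^{k+1} = -12.0 + 0.2*10.0 = -10.0
Dual objective at y_3 = -10.0: reduced costs (62.0, 45.0), box minimizer x = (0.0, 0.0)
g(y_3) = b*y + (c1 - a1*y)*x1 + (c2 - a2*y)*x2 = 10*(-10.0) + 62.0*0.0 + 45.0*0.0 = -100.0 + 0.0 + 0.0 = -100.0


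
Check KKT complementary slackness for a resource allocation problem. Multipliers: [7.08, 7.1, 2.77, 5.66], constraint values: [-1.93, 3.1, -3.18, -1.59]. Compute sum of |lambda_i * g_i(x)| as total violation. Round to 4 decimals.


KKT complementary slackness check:
lambda_1 * g_1 = 7.08 * -1.93 = -13.6644
lambda_2 * g_2 = 7.1 * 3.1 = 22.01
lambda_3 * g_3 = 2.77 * -3.18 = -8.8086
lambda_4 * g_4 = 5.66 * -1.59 = -8.9994
Total violation = 13.6644 + 22.01 + 8.8086 + 8.9994 = 53.4824


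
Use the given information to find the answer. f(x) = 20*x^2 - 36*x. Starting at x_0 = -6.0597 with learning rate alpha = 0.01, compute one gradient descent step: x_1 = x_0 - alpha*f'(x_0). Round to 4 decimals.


We compute the gradient at x_0 and apply the update.
f'(x) = 40*x - 36
f'(-6.0597) = 40*-6.0597 - 36 = -278.388
x_1 = -6.0597 - 0.01*-278.388 = -3.2758


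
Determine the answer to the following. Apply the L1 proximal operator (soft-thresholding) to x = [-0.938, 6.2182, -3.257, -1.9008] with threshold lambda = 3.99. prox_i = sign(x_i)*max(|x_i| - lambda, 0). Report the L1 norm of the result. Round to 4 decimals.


Soft-thresholding with lambda = 3.99:
prox(-0.938) = sign(-0.938)*max(|-0.938| - 3.99, 0) = 0.0
prox(6.2182) = sign(6.2182)*max(|6.2182| - 3.99, 0) = 2.2282
prox(-3.257) = sign(-3.257)*max(|-3.257| - 3.99, 0) = 0.0
prox(-1.9008) = sign(-1.9008)*max(|-1.9008| - 3.99, 0) = 0.0
prox(x) = [0.0, 2.2282, 0.0, 0.0]
||prox(x)||_1 = 0.0 + 2.2282 + 0.0 + 0.0 = 2.2282


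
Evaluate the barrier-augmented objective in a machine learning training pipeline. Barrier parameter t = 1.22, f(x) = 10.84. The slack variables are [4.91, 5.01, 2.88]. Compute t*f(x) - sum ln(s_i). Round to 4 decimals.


Step 1: Compute log-barrier.
ln values: [1.5913, 1.6114, 1.0578]
phi = -(1.5913 + 1.6114 + 1.0578) = -4.2605
Step 2: Compute augmented objective.
t*f(x) = 1.22*10.84 = 13.2248
Total = 13.2248 - 4.2605 = 8.9643


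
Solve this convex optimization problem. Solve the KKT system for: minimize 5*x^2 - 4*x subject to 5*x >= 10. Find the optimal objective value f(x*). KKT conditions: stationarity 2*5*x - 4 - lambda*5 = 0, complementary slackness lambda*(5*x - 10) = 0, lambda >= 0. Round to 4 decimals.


Step 1: Try lambda = 0 (constraint inactive).
x_unc = 4/(2*5) = 0.4
Check: 5*0.4 = 2.0 < 10 -- violated!
Step 2: Constraint must be active: 5*x = 10
x* = 10/5 = 2.0
lambda = (2*5*2.0 - 4)/5 = 3.2
Step 3: Compute optimal value.
f(x*) = 5*2.0^2 - 4*2.0 = 12.0


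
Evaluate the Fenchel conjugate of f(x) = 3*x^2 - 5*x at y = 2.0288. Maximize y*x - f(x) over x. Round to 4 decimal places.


f*(y) = sup_x {y*x - a*x^2 - b*x} = sup_x {(y-b)*x - a*x^2}
FOC: (y - b) - 2a*x = 0 => x* = (y - b)/(2a)
x* = (2.0288 + 5)/(2*3) = 1.1715
f*(2.0288) = (y-b)^2/(4a) = (2.0288 + 5)^2/(4*3)
= 49.404/12 = 4.117


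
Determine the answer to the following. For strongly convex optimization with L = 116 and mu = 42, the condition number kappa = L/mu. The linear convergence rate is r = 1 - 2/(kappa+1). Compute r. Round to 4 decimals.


Step 1: Compute the condition number.
kappa = L/mu = 116/42 = 2.7619
Step 2: Compute the convergence rate.
r = 1 - 2/(kappa + 1) = 1 - 2*mu/(L + mu) = (L - mu)/(L + mu) = 74/158 = 0.4684


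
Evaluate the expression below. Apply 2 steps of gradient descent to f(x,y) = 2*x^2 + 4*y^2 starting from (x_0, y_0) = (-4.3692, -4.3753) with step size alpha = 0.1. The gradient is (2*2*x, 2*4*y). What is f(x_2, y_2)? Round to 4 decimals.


Gradient descent on f(x,y) = 2*x^2 + 4*y^2.
Starting point: (-4.3692, -4.3753), alpha = 0.1
Step 1: grad_x = 2*2*-4.3692 = -17.4768, grad_y = 2*4*-4.3753 = -35.0024
  x_1 = -4.3692 - 0.1*-17.4768 = -2.6215
  y_1 = -4.3753 - 0.1*-35.0024 = -0.8751
Step 2: grad_x = 2*2*-2.6215 = -10.4861, grad_y = 2*4*-0.8751 = -7.0005
  x_2 = -2.6215 - 0.1*-10.4861 = -1.5729
  y_2 = -0.8751 - 0.1*-7.0005 = -0.175
f(-1.5729, -0.175) = 2*(-1.5729)^2 + 4*(-0.175)^2 = 5.0706


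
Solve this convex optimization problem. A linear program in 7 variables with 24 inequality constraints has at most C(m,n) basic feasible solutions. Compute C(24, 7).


Each vertex corresponds to some choice of n active constraints out of m, so the number of vertices is at most C(m, n) = m! / (n!(m-n)!).
m = 24, n = 7
Numerator: 24 * 23 * 22 * 21 * 20 * 19 * 18
Denominator: 7! = 5040
C(24, 7) = 346104


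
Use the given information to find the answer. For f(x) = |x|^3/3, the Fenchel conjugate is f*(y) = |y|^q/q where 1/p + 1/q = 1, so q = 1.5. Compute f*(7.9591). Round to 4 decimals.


The conjugate exponent q satisfies 1/p + 1/q = 1.
p = 3, so q = 3/(3 - 1) = 1.5
|y|^q = 7.9591^1.5 = 22.4541
f*(7.9591) = 22.4541 / 1.5 = 14.9694


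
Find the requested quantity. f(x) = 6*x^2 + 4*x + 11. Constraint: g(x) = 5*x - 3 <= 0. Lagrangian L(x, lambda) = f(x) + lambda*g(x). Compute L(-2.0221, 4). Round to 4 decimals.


Step 1: Evaluate f(x).
f(-2.0221) = 6*(-2.0221)^2 + 4*(-2.0221) + 11 = 27.4449
Step 2: Evaluate g(x).
g(-2.0221) = 5*-2.0221 - 3 = -13.1105
Step 3: Compute Lagrangian.
L = 27.4449 + 4*-13.1105 = -24.9971


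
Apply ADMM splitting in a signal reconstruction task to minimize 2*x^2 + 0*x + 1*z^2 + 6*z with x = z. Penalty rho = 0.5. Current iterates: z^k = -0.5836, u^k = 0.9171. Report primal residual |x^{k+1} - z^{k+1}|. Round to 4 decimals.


ADMM iteration with rho = 0.5, z^k = -0.5836, u^k = 0.9171
Step 1: x-update.
Minimize 2*x^2 + 0*x + (0.5/2)*(x + 0.5836 + 0.9171)^2
FOC: (2*2 + 0.5)*x = 0 + 0.5*(-0.5836 - 0.9171)
x^{k+1} = -0.1667
Step 2: z-update.
Minimize 1*z^2 + 6*z + (0.5/2)*(-0.1667 - z + 0.9171)^2
FOC: (2*1 + 0.5)*z = -6 + 0.5*(-0.1667 + 0.9171)
z^{k+1} = -2.2499
Step 3: u-update.
u^{k+1} = 0.9171 - 0.1667 + 2.2499 = 3.0003
Step 4: Primal residual = |-0.1667 + 2.2499| = 2.0832


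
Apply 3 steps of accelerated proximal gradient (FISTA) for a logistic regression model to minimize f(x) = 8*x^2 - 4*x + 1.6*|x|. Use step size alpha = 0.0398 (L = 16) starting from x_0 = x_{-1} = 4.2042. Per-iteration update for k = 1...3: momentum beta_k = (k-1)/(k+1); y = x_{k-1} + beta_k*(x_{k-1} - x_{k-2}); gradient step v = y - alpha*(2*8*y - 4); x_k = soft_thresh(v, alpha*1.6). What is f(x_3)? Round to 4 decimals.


FISTA on f(x) = 8*x^2 - 4*x + 1.6*|x|
L = 16, alpha = 0.0398
Iteration 1: beta = 0.0, y = 4.2042 + 0.0*(4.2042 - 4.2042) = 4.2042
  grad(y) = 63.2672, v = y - alpha*grad = 1.6862
  prox(v) = soft_thresh(1.6862, 0.0637) = 1.6225
Iteration 2: beta = 0.3333, y = 1.6225 + 0.3333*(1.6225 - 4.2042) = 0.7619
  grad(y) = 8.1906, v = y - alpha*grad = 0.4359
  prox(v) = soft_thresh(0.4359, 0.0637) = 0.3722
Iteration 3: beta = 0.5, y = 0.3722 + 0.5*(0.3722 - 1.6225) = -0.2529
  grad(y) = -8.046, v = y - alpha*grad = 0.0674
  prox(v) = soft_thresh(0.0674, 0.0637) = 0.0037
f(x_3) = 8*0.0037^2 - 4*0.0037 + 1.6*|0.0037| = -0.0087


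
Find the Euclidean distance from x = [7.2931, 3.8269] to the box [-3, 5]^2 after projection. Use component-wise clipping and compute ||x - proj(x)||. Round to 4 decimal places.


Project each component onto [-3, 5].
clip(7.2931) = 5.0, clip(3.8269) = 3.8269
Projection = [5.0, 3.8269]
Squared diffs: [5.2583, 0.0]
Distance = sqrt(5.2583) = 2.2931


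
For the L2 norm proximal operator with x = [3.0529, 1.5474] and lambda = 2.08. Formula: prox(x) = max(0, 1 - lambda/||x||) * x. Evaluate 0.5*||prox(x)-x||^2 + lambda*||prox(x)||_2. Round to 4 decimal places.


Step 1: Compute ||x||.
||x|| = 3.4227
Step 2: Compute scaling factor.
scale = max(0, 1 - 2.08/3.4227) = 0.3923
Step 3: prox(x) = [1.1976, 0.607]
||prox(x)|| = 1.3427
Step 4: Proximal objective.
0.5*||prox-x||^2 = 2.1632
lambda*||prox|| = 2.7928
Total = 4.9559


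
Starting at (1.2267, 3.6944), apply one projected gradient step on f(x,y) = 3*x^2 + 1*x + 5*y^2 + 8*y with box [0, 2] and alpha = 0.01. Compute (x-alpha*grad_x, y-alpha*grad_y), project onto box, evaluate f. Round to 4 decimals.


Step 1: Compute gradient at (1.2267, 3.6944).
grad_x = 2*3*1.2267 + 1 = 8.3602
grad_y = 2*5*3.6944 + 8 = 44.944
Step 2: Gradient step.
x_raw = 1.2267 - 0.01*8.3602 = 1.1431
y_raw = 3.6944 - 0.01*44.944 = 3.245
Step 3: Project onto [0, 2].
x_proj = clip(1.1431) = 1.1431
y_proj = clip(3.245) = 2.0
Step 4: Evaluate f.
f(1.1431, 2.0) = 41.0631


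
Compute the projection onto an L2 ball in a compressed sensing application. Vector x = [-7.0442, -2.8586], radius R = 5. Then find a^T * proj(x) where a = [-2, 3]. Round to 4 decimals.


Step 1: Compute ||x|| (intermediates to 6 decimals).
||x|| = sqrt((-7.0442)^2 + (-2.8586)^2) = 7.602128
Step 2: Project.
Since ||x|| > R, scale = R/||x|| = 5/7.602128 = 0.657711, proj(x) = scale * x
proj(x) = [-4.633048, -1.880133]
Step 3: Dot product.
a^T * proj(x) = -2*(-4.633048) + 3*(-1.880133) = 3.6257


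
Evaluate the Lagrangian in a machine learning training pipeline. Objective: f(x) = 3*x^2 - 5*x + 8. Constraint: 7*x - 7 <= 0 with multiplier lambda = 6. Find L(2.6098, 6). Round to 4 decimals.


Step 1: Evaluate f(x).
f(2.6098) = 3*2.6098^2 - 5*2.6098 + 8 = 15.3842
Step 2: Evaluate g(x).
g(2.6098) = 7*2.6098 - 7 = 11.2686
Step 3: Compute Lagrangian.
L = 15.3842 + 6*11.2686 = 82.9958


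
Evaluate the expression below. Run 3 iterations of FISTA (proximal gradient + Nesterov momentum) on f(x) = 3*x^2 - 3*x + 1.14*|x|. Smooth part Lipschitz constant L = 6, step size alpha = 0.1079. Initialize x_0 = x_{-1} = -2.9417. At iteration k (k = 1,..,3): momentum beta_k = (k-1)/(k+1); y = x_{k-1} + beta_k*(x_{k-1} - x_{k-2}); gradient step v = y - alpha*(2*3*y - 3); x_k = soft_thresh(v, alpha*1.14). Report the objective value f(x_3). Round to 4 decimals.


FISTA on f(x) = 3*x^2 - 3*x + 1.14*|x|
L = 6, alpha = 0.1079
Iteration 1: beta = 0.0, y = -2.9417 + 0.0*(-2.9417 + 2.9417) = -2.9417
  grad(y) = -20.6502, v = y - alpha*grad = -0.7135
  prox(v) = soft_thresh(-0.7135, 0.123) = -0.5905
Iteration 2: beta = 0.3333, y = -0.5905 + 0.3333*(-0.5905 + 2.9417) = 0.1932
  grad(y) = -1.8409, v = y - alpha*grad = 0.3918
  prox(v) = soft_thresh(0.3918, 0.123) = 0.2688
Iteration 3: beta = 0.5, y = 0.2688 + 0.5*(0.2688 + 0.5905) = 0.6985
  grad(y) = 1.1909, v = y - alpha*grad = 0.57
  prox(v) = soft_thresh(0.57, 0.123) = 0.447
f(x_3) = 3*0.447^2 - 3*0.447 + 1.14*|0.447| = -0.232


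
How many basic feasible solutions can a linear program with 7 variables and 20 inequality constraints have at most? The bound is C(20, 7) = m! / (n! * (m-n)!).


Each vertex corresponds to some choice of n active constraints out of m, so the number of vertices is at most C(m, n) = m! / (n!(m-n)!).
m = 20, n = 7
Numerator: 20 * 19 * 18 * 17 * 16 * 15 * 14
Denominator: 7! = 5040
C(20, 7) = 77520


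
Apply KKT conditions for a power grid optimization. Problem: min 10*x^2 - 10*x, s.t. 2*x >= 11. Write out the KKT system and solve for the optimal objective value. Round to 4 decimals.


Step 1: Try lambda = 0 (constraint inactive).
x_unc = 10/(2*10) = 0.5
Check: 2*0.5 = 1.0 < 11 -- violated!
Step 2: Constraint must be active: 2*x = 11
x* = 11/2 = 5.5
lambda = (2*10*5.5 - 10)/2 = 50.0
Step 3: Compute optimal value.
f(x*) = 10*5.5^2 - 10*5.5 = 247.5


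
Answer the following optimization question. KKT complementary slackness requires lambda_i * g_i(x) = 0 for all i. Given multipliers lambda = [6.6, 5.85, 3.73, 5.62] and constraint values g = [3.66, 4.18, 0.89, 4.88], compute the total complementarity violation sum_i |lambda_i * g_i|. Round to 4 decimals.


KKT complementary slackness check:
lambda_1 * g_1 = 6.6 * 3.66 = 24.156
lambda_2 * g_2 = 5.85 * 4.18 = 24.453
lambda_3 * g_3 = 3.73 * 0.89 = 3.3197
lambda_4 * g_4 = 5.62 * 4.88 = 27.4256
Total violation = 24.156 + 24.453 + 3.3197 + 27.4256 = 79.3543


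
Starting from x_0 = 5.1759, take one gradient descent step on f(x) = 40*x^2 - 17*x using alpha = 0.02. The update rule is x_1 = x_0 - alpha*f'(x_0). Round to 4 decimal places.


We compute the gradient at x_0 and apply the update.
f'(x) = 80*x - 17
f'(5.1759) = 80*5.1759 - 17 = 397.072
x_1 = 5.1759 - 0.02*397.072 = -2.7655


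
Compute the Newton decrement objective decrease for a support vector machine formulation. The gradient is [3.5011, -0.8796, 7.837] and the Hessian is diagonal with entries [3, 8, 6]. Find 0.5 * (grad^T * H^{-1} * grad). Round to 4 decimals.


Step 1: H is diagonal, so H^(-1) * g = [1.167, -0.11, 1.3062].
Step 2: g^T H^(-1) g = sum_i g_i^2 / H_ii
  = (3.5011)^2/3 + (-0.8796)^2/8 + (7.837)^2/6
  = 4.0859 + 0.0967 + 10.2364 = 14.419
Step 3: Objective decrease = 0.5 * g^T H^(-1) g = 7.2095


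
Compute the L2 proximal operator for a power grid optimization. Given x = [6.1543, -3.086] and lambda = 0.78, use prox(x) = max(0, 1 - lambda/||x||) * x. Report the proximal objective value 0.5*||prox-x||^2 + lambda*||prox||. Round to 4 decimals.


Step 1: Compute ||x||.
||x|| = 6.8847
Step 2: Compute scaling factor.
scale = max(0, 1 - 0.78/6.8847) = 0.8867
Step 3: prox(x) = [5.457, -2.7364]
||prox(x)|| = 6.1047
Step 4: Proximal objective.
0.5*||prox-x||^2 = 0.3042
lambda*||prox|| = 4.7617
Total = 5.0658


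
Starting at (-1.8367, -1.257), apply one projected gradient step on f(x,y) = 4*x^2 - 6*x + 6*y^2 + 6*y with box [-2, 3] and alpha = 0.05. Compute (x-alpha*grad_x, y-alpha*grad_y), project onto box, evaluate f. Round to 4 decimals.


Step 1: Compute gradient at (-1.8367, -1.257).
grad_x = 2*4*-1.8367 - 6 = -20.6936
grad_y = 2*6*-1.257 + 6 = -9.084
Step 2: Gradient step.
x_raw = -1.8367 - 0.05*-20.6936 = -0.802
y_raw = -1.257 - 0.05*-9.084 = -0.8028
Step 3: Project onto [-2, 3].
x_proj = clip(-0.802) = -0.802
y_proj = clip(-0.8028) = -0.8028
Step 4: Evaluate f.
f(-0.802, -0.8028) = 6.4352


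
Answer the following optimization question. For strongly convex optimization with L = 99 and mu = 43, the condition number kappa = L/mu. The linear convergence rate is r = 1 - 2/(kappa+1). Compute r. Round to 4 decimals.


Step 1: Compute the condition number.
kappa = L/mu = 99/43 = 2.3023
Step 2: Compute the convergence rate.
r = 1 - 2/(kappa + 1) = 1 - 2*mu/(L + mu) = (L - mu)/(L + mu) = 56/142 = 0.3944


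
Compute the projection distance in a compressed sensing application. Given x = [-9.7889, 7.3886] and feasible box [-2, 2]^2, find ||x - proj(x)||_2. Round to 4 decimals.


Project each component onto [-2, 2].
clip(-9.7889) = -2.0, clip(7.3886) = 2.0
Projection = [-2.0, 2.0]
Squared diffs: [60.667, 29.037]
Distance = sqrt(89.704) = 9.4712


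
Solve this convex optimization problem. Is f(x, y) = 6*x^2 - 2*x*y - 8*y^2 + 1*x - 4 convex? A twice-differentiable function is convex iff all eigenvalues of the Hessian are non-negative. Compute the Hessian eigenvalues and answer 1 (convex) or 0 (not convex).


The Hessian of f(x,y) = 6*x^2 - 2*x*y - 8*y^2 + 1*x - 4 is:
H = [[12, -2], [-2, -16]]
Trace = 12 - 16 = -4
Determinant = 12*-16 - (-2)^2 = -196
Discriminant = (-4)^2 - 4*-196 = 800.0
Eigenvalues: lambda_1 = -16.1421, lambda_2 = 12.1421
The function is not convex.

0


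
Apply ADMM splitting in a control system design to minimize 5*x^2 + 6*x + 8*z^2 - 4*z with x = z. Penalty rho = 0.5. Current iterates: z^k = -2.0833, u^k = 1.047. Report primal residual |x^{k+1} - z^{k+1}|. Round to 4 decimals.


ADMM iteration with rho = 0.5, z^k = -2.0833, u^k = 1.047
Step 1: x-update.
Minimize 5*x^2 + 6*x + (0.5/2)*(x + 2.0833 + 1.047)^2
FOC: (2*5 + 0.5)*x = -6 + 0.5*(-2.0833 - 1.047)
x^{k+1} = -0.7205
Step 2: z-update.
Minimize 8*z^2 - 4*z + (0.5/2)*(-0.7205 - z + 1.047)^2
FOC: (2*8 + 0.5)*z = 4 + 0.5*(-0.7205 + 1.047)
z^{k+1} = 0.2523
Step 3: u-update.
u^{k+1} = 1.047 - 0.7205 - 0.2523 = 0.0742
Step 4: Primal residual = |-0.7205 - 0.2523| = 0.9728


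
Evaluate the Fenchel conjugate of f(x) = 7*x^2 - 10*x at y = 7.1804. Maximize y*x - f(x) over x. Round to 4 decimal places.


f*(y) = sup_x {y*x - a*x^2 - b*x} = sup_x {(y-b)*x - a*x^2}
FOC: (y - b) - 2a*x = 0 => x* = (y - b)/(2a)
x* = (7.1804 + 10)/(2*7) = 1.2272
f*(7.1804) = (y-b)^2/(4a) = (7.1804 + 10)^2/(4*7)
= 295.1661/28 = 10.5416


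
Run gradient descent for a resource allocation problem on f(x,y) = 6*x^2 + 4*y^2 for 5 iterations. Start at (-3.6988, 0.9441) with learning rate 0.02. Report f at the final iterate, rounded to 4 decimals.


Gradient descent on f(x,y) = 6*x^2 + 4*y^2.
Starting point: (-3.6988, 0.9441), alpha = 0.02
Step 1: grad_x = 2*6*-3.6988 = -44.3856, grad_y = 2*4*0.9441 = 7.5528
  x_1 = -3.6988 - 0.02*-44.3856 = -2.8111
  y_1 = 0.9441 - 0.02*7.5528 = 0.793
Step 2: grad_x = 2*6*-2.8111 = -33.7331, grad_y = 2*4*0.793 = 6.3444
  x_2 = -2.8111 - 0.02*-33.7331 = -2.1364
  y_2 = 0.793 - 0.02*6.3444 = 0.6662
Step 3: grad_x = 2*6*-2.1364 = -25.6371, grad_y = 2*4*0.6662 = 5.3293
  x_3 = -2.1364 - 0.02*-25.6371 = -1.6237
  y_3 = 0.6662 - 0.02*5.3293 = 0.5596
Step 4: grad_x = 2*6*-1.6237 = -19.4842, grad_y = 2*4*0.5596 = 4.4766
  x_4 = -1.6237 - 0.02*-19.4842 = -1.234
  y_4 = 0.5596 - 0.02*4.4766 = 0.47
Step 5: grad_x = 2*6*-1.234 = -14.808, grad_y = 2*4*0.47 = 3.7603
  x_5 = -1.234 - 0.02*-14.808 = -0.9378
  y_5 = 0.47 - 0.02*3.7603 = 0.3948
f(-0.9378, 0.3948) = 6*(-0.9378)^2 + 4*0.3948^2 = 5.9008


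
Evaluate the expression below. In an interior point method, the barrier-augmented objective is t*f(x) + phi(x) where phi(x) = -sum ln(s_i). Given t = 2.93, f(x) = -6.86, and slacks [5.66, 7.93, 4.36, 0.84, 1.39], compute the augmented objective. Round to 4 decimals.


Step 1: Compute log-barrier.
ln values: [1.7334, 2.0707, 1.4725, -0.1744, 0.3293]
phi = -(1.7334 + 2.0707 + 1.4725 - 0.1744 + 0.3293) = -5.4315
Step 2: Compute augmented objective.
t*f(x) = 2.93*-6.86 = -20.0998
Total = -20.0998 - 5.4315 = -25.5313


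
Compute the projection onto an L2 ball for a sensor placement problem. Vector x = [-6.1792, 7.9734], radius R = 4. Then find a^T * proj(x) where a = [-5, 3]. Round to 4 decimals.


Step 1: Compute ||x|| (intermediates to 6 decimals).
||x|| = sqrt((-6.1792)^2 + 7.9734^2) = 10.087498
Step 2: Project.
Since ||x|| > R, scale = R/||x|| = 4/10.087498 = 0.39653, proj(x) = scale * x
proj(x) = [-2.450238, 3.161692]
Step 3: Dot product.
a^T * proj(x) = -5*(-2.450238) + 3*3.161692 = 21.7363


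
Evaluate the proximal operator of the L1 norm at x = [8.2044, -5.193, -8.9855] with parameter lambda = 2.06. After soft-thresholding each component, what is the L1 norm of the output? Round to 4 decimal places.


Soft-thresholding with lambda = 2.06:
prox(8.2044) = sign(8.2044)*max(|8.2044| - 2.06, 0) = 6.1444
prox(-5.193) = sign(-5.193)*max(|-5.193| - 2.06, 0) = -3.133
prox(-8.9855) = sign(-8.9855)*max(|-8.9855| - 2.06, 0) = -6.9255
prox(x) = [6.1444, -3.133, -6.9255]
||prox(x)||_1 = 6.1444 + 3.133 + 6.9255 = 16.2029


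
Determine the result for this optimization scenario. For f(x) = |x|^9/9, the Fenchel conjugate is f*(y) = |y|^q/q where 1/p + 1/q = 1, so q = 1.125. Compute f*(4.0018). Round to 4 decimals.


The conjugate exponent q satisfies 1/p + 1/q = 1.
p = 9, so q = 9/(9 - 1) = 1.125
|y|^q = 4.0018^1.125 = 4.7592
f*(4.0018) = 4.7592 / 1.125 = 4.2304


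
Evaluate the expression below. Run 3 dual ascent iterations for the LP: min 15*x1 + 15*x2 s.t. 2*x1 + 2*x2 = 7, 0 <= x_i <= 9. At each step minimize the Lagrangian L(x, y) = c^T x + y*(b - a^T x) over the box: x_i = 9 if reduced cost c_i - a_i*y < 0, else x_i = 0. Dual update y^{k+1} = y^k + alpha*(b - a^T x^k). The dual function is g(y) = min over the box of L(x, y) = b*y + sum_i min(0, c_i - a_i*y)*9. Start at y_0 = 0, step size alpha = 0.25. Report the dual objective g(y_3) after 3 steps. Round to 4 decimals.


Dual ascent for LP: min 15*x1 + 15*x2, 2*x1 + 2*x2 = 7, 0 <= x_i <= 9
Step 1: y^k = 0.0, reduced costs: (15.0, 15.0)
  x^k = (0.0, 0.0), subgradient = b - a^T x = 7.0
  y^{k+1} = 0.0 + 0.25*7.0 = 1.75
Step 2: y^k = 1.75, reduced costs: (11.5, 11.5)
  x^k = (0.0, 0.0), subgradient = b - a^T x = 7.0
  y^{k+1} = 1.75 + 0.25*7.0 = 3.5
Step 3: y^k = 3.5, reduced costs: (8.0, 8.0)
  x^k = (0.0, 0.0), subgradient = b - a^T x = 7.0
  y^{k+1} = 3.5 + 0.25*7.0 = 5.25
Dual objective at y_3 = 5.25: reduced costs (4.5, 4.5), box minimizer x = (0.0, 0.0)
g(y_3) = b*y + (c1 - a1*y)*x1 + (c2 - a2*y)*x2 = 7*5.25 + 4.5*0.0 + 4.5*0.0 = 36.75 + 0.0 + 0.0 = 36.75


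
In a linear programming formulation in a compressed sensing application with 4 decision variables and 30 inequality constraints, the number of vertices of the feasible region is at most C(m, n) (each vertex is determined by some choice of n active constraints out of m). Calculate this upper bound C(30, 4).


Each vertex corresponds to some choice of n active constraints out of m, so the number of vertices is at most C(m, n) = m! / (n!(m-n)!).
m = 30, n = 4
Numerator: 30 * 29 * 28 * 27
Denominator: 4! = 24
C(30, 4) = 27405


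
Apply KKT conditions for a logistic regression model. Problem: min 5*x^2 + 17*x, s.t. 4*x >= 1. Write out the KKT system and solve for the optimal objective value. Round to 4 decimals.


Step 1: Try lambda = 0 (constraint inactive).
x_unc = -17/(2*5) = -1.7
Check: 4*-1.7 = -6.8 < 1 -- violated!
Step 2: Constraint must be active: 4*x = 1
x* = 1/4 = 0.25
lambda = (2*5*0.25 + 17)/4 = 4.875
Step 3: Compute optimal value.
f(x*) = 5*0.25^2 + 17*0.25 = 4.5625


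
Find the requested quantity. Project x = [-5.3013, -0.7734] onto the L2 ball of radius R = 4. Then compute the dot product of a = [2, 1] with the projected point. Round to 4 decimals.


Step 1: Compute ||x|| (intermediates to 6 decimals).
||x|| = sqrt((-5.3013)^2 + (-0.7734)^2) = 5.357418
Step 2: Project.
Since ||x|| > R, scale = R/||x|| = 4/5.357418 = 0.746628, proj(x) = scale * x
proj(x) = [-3.958099, -0.577442]
Step 3: Dot product.
a^T * proj(x) = 2*(-3.958099) + 1*(-0.577442) = -8.4936


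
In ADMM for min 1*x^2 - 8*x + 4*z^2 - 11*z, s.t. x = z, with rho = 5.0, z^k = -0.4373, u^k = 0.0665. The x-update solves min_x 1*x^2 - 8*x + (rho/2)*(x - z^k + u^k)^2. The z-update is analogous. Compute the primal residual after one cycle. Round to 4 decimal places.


ADMM iteration with rho = 5.0, z^k = -0.4373, u^k = 0.0665
Step 1: x-update.
Minimize 1*x^2 - 8*x + (5.0/2)*(x + 0.4373 + 0.0665)^2
FOC: (2*1 + 5.0)*x = 8 + 5.0*(-0.4373 - 0.0665)
x^{k+1} = 0.783
Step 2: z-update.
Minimize 4*z^2 - 11*z + (5.0/2)*(0.783 - z + 0.0665)^2
FOC: (2*4 + 5.0)*z = 11 + 5.0*(0.783 + 0.0665)
z^{k+1} = 1.1729
Step 3: u-update.
u^{k+1} = 0.0665 + 0.783 - 1.1729 = -0.3234
Step 4: Primal residual = |0.783 - 1.1729| = 0.3899


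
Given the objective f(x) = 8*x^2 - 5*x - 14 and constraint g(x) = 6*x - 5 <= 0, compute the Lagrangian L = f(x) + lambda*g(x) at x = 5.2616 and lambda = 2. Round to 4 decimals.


Step 1: Evaluate f(x).
f(5.2616) = 8*5.2616^2 - 5*5.2616 - 14 = 181.1675
Step 2: Evaluate g(x).
g(5.2616) = 6*5.2616 - 5 = 26.5696
Step 3: Compute Lagrangian.
L = 181.1675 + 2*26.5696 = 234.3067


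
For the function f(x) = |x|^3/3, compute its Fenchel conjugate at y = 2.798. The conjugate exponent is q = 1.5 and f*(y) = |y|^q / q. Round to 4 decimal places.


The conjugate exponent q satisfies 1/p + 1/q = 1.
p = 3, so q = 3/(3 - 1) = 1.5
|y|^q = 2.798^1.5 = 4.6803
f*(2.798) = 4.6803 / 1.5 = 3.1202


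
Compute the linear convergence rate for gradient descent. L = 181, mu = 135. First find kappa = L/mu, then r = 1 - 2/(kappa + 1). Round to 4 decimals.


Step 1: Compute the condition number.
kappa = L/mu = 181/135 = 1.3407
Step 2: Compute the convergence rate.
r = 1 - 2/(kappa + 1) = 1 - 2*mu/(L + mu) = (L - mu)/(L + mu) = 46/316 = 0.1456


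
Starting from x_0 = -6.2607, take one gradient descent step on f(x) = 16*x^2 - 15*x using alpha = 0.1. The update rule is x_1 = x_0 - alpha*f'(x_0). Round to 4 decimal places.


We compute the gradient at x_0 and apply the update.
f'(x) = 32*x - 15
f'(-6.2607) = 32*-6.2607 - 15 = -215.3424
x_1 = -6.2607 - 0.1*-215.3424 = 15.2735


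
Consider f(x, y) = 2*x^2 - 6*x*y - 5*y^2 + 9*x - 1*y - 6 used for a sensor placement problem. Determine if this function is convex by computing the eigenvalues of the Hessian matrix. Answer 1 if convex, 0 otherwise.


The Hessian of f(x,y) = 2*x^2 - 6*x*y - 5*y^2 + 9*x - 1*y - 6 is:
H = [[4, -6], [-6, -10]]
Trace = 4 - 10 = -6
Determinant = 4*-10 - (-6)^2 = -76
Discriminant = (-6)^2 - 4*-76 = 340.0
Eigenvalues: lambda_1 = -12.2195, lambda_2 = 6.2195
The function is not convex.

0


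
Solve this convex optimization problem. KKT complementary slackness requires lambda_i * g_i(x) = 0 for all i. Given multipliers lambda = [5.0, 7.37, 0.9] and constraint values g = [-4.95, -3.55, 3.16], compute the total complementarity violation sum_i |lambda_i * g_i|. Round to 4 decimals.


KKT complementary slackness check:
lambda_1 * g_1 = 5.0 * -4.95 = -24.75
lambda_2 * g_2 = 7.37 * -3.55 = -26.1635
lambda_3 * g_3 = 0.9 * 3.16 = 2.844
Total violation = 24.75 + 26.1635 + 2.844 = 53.7575


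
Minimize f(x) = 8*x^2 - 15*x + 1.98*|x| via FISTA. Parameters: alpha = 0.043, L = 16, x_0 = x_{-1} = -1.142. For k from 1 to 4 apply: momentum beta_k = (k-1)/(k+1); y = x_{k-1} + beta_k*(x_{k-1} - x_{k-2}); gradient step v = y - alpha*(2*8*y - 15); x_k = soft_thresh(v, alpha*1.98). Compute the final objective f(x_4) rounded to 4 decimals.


FISTA on f(x) = 8*x^2 - 15*x + 1.98*|x|
L = 16, alpha = 0.043
Iteration 1: beta = 0.0, y = -1.142 + 0.0*(-1.142 + 1.142) = -1.142
  grad(y) = -33.272, v = y - alpha*grad = 0.2887
  prox(v) = soft_thresh(0.2887, 0.0851) = 0.2036
Iteration 2: beta = 0.3333, y = 0.2036 + 0.3333*(0.2036 + 1.142) = 0.6521
  grad(y) = -4.5668, v = y - alpha*grad = 0.8484
  prox(v) = soft_thresh(0.8484, 0.0851) = 0.7633
Iteration 3: beta = 0.5, y = 0.7633 + 0.5*(0.7633 - 0.2036) = 1.0432
  grad(y) = 1.6909, v = y - alpha*grad = 0.9705
  prox(v) = soft_thresh(0.9705, 0.0851) = 0.8853
Iteration 4: beta = 0.6, y = 0.8853 + 0.6*(0.8853 - 0.7633) = 0.9585
  grad(y) = 0.3368, v = y - alpha*grad = 0.9441
  prox(v) = soft_thresh(0.9441, 0.0851) = 0.8589
f(x_4) = 8*0.8589^2 - 15*0.8589 + 1.98*|0.8589| = -5.2812


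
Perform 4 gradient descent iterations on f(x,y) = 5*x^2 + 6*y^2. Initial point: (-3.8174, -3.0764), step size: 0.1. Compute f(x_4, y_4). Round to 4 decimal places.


Gradient descent on f(x,y) = 5*x^2 + 6*y^2.
Starting point: (-3.8174, -3.0764), alpha = 0.1
Step 1: grad_x = 2*5*-3.8174 = -38.174, grad_y = 2*6*-3.0764 = -36.9168
  x_1 = -3.8174 - 0.1*-38.174 = 0.0
  y_1 = -3.0764 - 0.1*-36.9168 = 0.6153
Step 2: grad_x = 2*5*0.0 = 0.0, grad_y = 2*6*0.6153 = 7.3834
  x_2 = 0.0 - 0.1*0.0 = 0.0
  y_2 = 0.6153 - 0.1*7.3834 = -0.1231
Step 3: grad_x = 2*5*0.0 = 0.0, grad_y = 2*6*-0.1231 = -1.4767
  x_3 = 0.0 - 0.1*0.0 = 0.0
  y_3 = -0.1231 - 0.1*-1.4767 = 0.0246
Step 4: grad_x = 2*5*0.0 = 0.0, grad_y = 2*6*0.0246 = 0.2953
  x_4 = 0.0 - 0.1*0.0 = 0.0
  y_4 = 0.0246 - 0.1*0.2953 = -0.0049
f(0.0, -0.0049) = 5*0.0^2 + 6*(-0.0049)^2 = 0.0001


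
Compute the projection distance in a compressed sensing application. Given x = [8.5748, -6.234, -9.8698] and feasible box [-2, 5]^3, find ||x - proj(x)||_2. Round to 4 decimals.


Project each component onto [-2, 5].
clip(8.5748) = 5.0, clip(-6.234) = -2.0, clip(-9.8698) = -2.0
Projection = [5.0, -2.0, -2.0]
Squared diffs: [12.7792, 17.9268, 61.9338]
Distance = sqrt(92.6398) = 9.625


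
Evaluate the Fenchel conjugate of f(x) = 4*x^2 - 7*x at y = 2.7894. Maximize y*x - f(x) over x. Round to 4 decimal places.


f*(y) = sup_x {y*x - a*x^2 - b*x} = sup_x {(y-b)*x - a*x^2}
FOC: (y - b) - 2a*x = 0 => x* = (y - b)/(2a)
x* = (2.7894 + 7)/(2*4) = 1.2237
f*(2.7894) = (y-b)^2/(4a) = (2.7894 + 7)^2/(4*4)
= 95.8324/16 = 5.9895


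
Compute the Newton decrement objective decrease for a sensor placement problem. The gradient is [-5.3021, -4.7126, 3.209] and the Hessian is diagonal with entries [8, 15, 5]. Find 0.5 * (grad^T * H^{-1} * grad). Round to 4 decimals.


Step 1: H is diagonal, so H^(-1) * g = [-0.6628, -0.3142, 0.6418].
Step 2: g^T H^(-1) g = sum_i g_i^2 / H_ii
  = (-5.3021)^2/8 + (-4.7126)^2/15 + (3.209)^2/5
  = 3.514 + 1.4806 + 2.0595 = 7.0541
Step 3: Objective decrease = 0.5 * g^T H^(-1) g = 3.5271


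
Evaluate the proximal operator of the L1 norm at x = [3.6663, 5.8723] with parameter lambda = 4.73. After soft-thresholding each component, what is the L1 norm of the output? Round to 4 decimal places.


Soft-thresholding with lambda = 4.73:
prox(3.6663) = sign(3.6663)*max(|3.6663| - 4.73, 0) = 0.0
prox(5.8723) = sign(5.8723)*max(|5.8723| - 4.73, 0) = 1.1423
prox(x) = [0.0, 1.1423]
||prox(x)||_1 = 0.0 + 1.1423 = 1.1423


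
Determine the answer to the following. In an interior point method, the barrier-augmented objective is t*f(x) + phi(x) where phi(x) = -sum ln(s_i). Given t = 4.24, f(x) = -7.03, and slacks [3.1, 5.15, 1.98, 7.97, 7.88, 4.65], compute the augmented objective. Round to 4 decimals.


Step 1: Compute log-barrier.
ln values: [1.1314, 1.639, 0.6831, 2.0757, 2.0643, 1.5369]
phi = -(1.1314 + 1.639 + 0.6831 + 2.0757 + 2.0643 + 1.5369) = -9.1304
Step 2: Compute augmented objective.
t*f(x) = 4.24*-7.03 = -29.8072
Total = -29.8072 - 9.1304 = -38.9376


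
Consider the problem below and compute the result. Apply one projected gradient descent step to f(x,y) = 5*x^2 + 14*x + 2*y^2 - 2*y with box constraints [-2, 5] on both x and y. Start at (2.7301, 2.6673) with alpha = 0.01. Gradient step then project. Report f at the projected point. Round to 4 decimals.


Step 1: Compute gradient at (2.7301, 2.6673).
grad_x = 2*5*2.7301 + 14 = 41.301
grad_y = 2*2*2.6673 - 2 = 8.6692
Step 2: Gradient step.
x_raw = 2.7301 - 0.01*41.301 = 2.3171
y_raw = 2.6673 - 0.01*8.6692 = 2.5806
Step 3: Project onto [-2, 5].
x_proj = clip(2.3171) = 2.3171
y_proj = clip(2.5806) = 2.5806
Step 4: Evaluate f.
f(2.3171, 2.5806) = 67.4416
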